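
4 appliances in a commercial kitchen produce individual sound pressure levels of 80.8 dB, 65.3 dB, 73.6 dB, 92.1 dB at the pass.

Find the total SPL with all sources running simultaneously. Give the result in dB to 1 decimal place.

92.5 dB

Converting to relative power and adding: 10^(80.8/10) + 10^(65.3/10) + 10^(73.6/10) + 10^(92.1/10) = 1.768e+09.
Back to dB: 10·log₁₀ Σ = 92.5 dB.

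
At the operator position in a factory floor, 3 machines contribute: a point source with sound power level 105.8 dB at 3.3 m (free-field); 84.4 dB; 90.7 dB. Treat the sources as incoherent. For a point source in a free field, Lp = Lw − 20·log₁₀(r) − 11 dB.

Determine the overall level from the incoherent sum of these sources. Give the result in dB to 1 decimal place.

92.4 dB

Source at 3.3 m: Lp = 105.8 − 20·log₁₀(3.3) − 11 = 84.4 dB.
Sum in the linear (power) domain: Σ 10^(Lᵢ/10) = 10^(84.4/10) + 10^(84.4/10) + 10^(90.7/10) = 1.726e+09.
Back to dB: 10·log₁₀ Σ = 92.4 dB.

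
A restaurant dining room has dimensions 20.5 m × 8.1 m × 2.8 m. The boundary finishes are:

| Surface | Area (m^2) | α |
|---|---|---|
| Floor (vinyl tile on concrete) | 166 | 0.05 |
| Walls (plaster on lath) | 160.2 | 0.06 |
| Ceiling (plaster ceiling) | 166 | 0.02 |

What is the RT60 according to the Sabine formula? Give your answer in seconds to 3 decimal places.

3.526 sec

Total absorption A = 166*0.05 + 160.2*0.06 + 166*0.02
  = 8.300 + 9.612 + 3.320 = 21.232 m^2 sabins.
V = 20.5·8.1·2.8 = 464.94 m³.
T = 0.161 V/A = 0.161·464.94/21.232 = 3.526 s.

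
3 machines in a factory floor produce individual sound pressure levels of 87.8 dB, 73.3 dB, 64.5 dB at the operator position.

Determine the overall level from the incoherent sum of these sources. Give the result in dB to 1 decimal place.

Converting to relative power and adding: 10^(87.8/10) + 10^(73.3/10) + 10^(64.5/10) = 6.268e+08.
Back to dB: 10·log₁₀ Σ = 88.0 dB.

88.0 dB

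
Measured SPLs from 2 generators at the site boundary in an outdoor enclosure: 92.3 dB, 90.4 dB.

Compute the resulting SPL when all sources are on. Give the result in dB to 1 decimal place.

Σ 10^(Lᵢ/10) = 2.795e+09.
Combined level = 10 log₁₀(2.795e+09) = 94.5 dB.

94.5 dB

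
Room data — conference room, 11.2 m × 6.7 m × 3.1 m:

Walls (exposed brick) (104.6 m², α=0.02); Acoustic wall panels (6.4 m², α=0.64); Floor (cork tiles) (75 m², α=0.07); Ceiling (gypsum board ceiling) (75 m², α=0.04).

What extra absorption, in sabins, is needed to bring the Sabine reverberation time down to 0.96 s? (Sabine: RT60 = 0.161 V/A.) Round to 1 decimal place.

A₁ = Σ Sᵢαᵢ = 104.6·0.02 + 6.4·0.64 + 75·0.07 + 75·0.04 = 14.438 sabins.
Target A₂ = 0.161·232.624/0.96 = 39.013 sabins (V = 232.624 m³).
ΔA = A₂ − A₁ = 39.013 − 14.438 = 24.6 sabins.

24.6 sabins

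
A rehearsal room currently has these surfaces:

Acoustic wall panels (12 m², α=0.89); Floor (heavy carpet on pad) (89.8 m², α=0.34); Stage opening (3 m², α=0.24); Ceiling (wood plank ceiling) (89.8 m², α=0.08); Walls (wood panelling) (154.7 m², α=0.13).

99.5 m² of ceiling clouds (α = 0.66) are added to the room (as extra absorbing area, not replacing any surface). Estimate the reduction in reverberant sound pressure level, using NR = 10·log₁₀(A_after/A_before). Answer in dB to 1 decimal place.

2.9 dB

A_before = Σ Sᵢαᵢ = 12*0.89 + 89.8*0.34 + 3*0.24 + 89.8*0.08 + 154.7*0.13 = 69.227 sabins.
Treatment contributes 99.5·0.66 = 65.670 sabins.
A_after = 69.227 + 65.670 = 134.897 sabins.
NR = 10·log₁₀(134.897/69.227) = 2.9 dB.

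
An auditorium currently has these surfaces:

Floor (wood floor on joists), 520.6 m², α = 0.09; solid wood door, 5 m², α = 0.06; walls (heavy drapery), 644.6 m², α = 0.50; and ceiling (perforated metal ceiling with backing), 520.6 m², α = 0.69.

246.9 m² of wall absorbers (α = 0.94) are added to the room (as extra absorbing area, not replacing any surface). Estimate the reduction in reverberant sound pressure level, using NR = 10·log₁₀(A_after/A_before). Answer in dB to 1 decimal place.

Equivalent absorption area: A_before = 520.6×0.09 + 5×0.06 + 644.6×0.50 + 520.6×0.69 = 728.668 m².
Added absorption = 246.9 × 0.94 = 232.086 sabins.
A_after = 728.668 + 232.086 = 960.754 sabins.
Reduction = 10 log₁₀(A_after/A_before) = 10 log₁₀(1.3185) = 1.2 dB.

1.2 dB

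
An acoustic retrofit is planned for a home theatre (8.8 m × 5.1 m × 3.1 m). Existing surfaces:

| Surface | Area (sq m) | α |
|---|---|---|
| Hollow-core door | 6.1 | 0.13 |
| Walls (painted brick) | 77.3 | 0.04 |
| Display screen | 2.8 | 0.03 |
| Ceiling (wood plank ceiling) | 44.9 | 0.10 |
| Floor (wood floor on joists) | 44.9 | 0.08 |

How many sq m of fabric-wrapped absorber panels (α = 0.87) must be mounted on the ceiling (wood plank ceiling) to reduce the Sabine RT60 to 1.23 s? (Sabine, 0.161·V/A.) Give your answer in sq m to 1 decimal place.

8.0

A₁ = Σ Sᵢαᵢ = 6.1×0.13 + 77.3×0.04 + 2.8×0.03 + 44.9×0.10 + 44.9×0.08 = 12.051 sabins.
V = 139.128 m³. Target absorption A₂ = 0.161 × 139.128 / 1.23 = 18.211 sabins.
ΔA needed = 18.211 − 12.051 = 6.160 sabins.
Each sq m of panel replacing the ceiling (wood plank ceiling) adds (0.87 − 0.10) = 0.77 sabins.
Panel area = 6.160 / 0.77 = 8.0 sq m.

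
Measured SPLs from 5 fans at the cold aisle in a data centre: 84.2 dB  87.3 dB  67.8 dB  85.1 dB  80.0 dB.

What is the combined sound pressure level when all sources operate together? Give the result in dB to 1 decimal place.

90.9 dB

Converting to relative power and adding: 10^(84.2/10) + 10^(87.3/10) + 10^(67.8/10) + 10^(85.1/10) + 10^(80.0/10) = 1.23e+09.
Combined level = 10 log₁₀(1.23e+09) = 90.9 dB.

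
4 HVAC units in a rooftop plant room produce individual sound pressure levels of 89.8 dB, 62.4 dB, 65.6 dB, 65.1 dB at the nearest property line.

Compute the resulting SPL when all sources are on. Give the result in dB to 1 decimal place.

Converting to relative power and adding: 10^(89.8/10) + 10^(62.4/10) + 10^(65.6/10) + 10^(65.1/10) = 9.636e+08.
Back to dB: 10·log₁₀ Σ = 89.8 dB.

89.8 dB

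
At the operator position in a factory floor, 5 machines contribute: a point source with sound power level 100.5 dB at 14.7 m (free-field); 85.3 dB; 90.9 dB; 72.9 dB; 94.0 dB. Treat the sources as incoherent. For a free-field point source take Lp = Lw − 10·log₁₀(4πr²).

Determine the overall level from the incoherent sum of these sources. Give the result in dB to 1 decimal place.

96.1 dB

Source at 14.7 m: Lp = 100.5 − 10·log₁₀(4π·14.7²) = 100.5 − 10·log₁₀(2715.467) = 66.2 dB.
Converting to relative power and adding: 10^(66.2/10) + 10^(85.3/10) + 10^(90.9/10) + 10^(72.9/10) + 10^(94.0/10) = 4.105e+09.
Combined level = 10 log₁₀(4.105e+09) = 96.1 dB.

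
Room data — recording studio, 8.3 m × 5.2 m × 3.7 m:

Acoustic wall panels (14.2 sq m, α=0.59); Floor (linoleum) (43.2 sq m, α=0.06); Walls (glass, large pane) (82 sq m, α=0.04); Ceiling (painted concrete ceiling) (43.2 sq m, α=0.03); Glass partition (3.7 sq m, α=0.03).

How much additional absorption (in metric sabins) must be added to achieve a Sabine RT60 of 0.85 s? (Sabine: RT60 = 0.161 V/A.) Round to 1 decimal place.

A₁ = Σ Sᵢαᵢ = 14.2·0.59 + 43.2·0.06 + 82·0.04 + 43.2·0.03 + 3.7·0.03 = 15.657 sabins.
V = 159.692 m³. Required absorption A₂ = 0.161 × 159.692 / 0.85 = 30.248 sabins.
Shortfall: 30.248 − 15.657 = 14.6 sabins.

14.6 sabins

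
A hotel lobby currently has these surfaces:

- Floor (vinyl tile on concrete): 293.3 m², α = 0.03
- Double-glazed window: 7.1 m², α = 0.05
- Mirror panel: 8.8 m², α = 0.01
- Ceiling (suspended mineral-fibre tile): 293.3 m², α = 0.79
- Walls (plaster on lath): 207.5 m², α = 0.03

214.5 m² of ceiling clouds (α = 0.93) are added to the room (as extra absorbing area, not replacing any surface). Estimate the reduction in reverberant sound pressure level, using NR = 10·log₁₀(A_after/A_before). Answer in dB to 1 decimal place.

2.6 dB

Equivalent absorption area: A_before = 293.3×0.03 + 7.1×0.05 + 8.8×0.01 + 293.3×0.79 + 207.5×0.03 = 247.174 m².
Treatment contributes 214.5·0.93 = 199.485 sabins.
A_after = 247.174 + 199.485 = 446.659 sabins.
Reduction = 10 log₁₀(A_after/A_before) = 10 log₁₀(1.8071) = 2.6 dB.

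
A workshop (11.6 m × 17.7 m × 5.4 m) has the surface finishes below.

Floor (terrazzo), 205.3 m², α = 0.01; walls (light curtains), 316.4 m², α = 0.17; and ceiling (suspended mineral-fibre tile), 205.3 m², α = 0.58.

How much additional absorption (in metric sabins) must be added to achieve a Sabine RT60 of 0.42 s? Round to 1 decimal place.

Summing Sᵢαᵢ: 2.053 + 53.788 + 119.074 → A₁ = 174.915 sabins.
V = 1108.728 m³. Required absorption A₂ = 0.161 × 1108.728 / 0.42 = 425.012 sabins.
Additional absorption ΔA = 425.012 − 174.915 = 250.1 sabins.

250.1 sabins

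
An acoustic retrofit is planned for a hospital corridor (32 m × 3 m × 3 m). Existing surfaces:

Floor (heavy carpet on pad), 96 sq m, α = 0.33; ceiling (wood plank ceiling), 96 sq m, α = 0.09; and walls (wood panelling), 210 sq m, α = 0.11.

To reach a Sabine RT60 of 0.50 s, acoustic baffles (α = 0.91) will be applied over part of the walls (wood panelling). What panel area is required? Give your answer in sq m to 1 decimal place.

36.6

Equivalent absorption area: A₁ = 96×0.33 + 96×0.09 + 210×0.11 = 63.420 sq m.
V = 288 m³. Target absorption A₂ = 0.161 × 288 / 0.50 = 92.736 sabins.
Absorption to add: 92.736 − 63.420 = 29.316 sabins.
Net gain per sq m: Δα = 0.91 − 0.11 = 0.80.
Panel area = 29.316 / 0.80 = 36.6 sq m.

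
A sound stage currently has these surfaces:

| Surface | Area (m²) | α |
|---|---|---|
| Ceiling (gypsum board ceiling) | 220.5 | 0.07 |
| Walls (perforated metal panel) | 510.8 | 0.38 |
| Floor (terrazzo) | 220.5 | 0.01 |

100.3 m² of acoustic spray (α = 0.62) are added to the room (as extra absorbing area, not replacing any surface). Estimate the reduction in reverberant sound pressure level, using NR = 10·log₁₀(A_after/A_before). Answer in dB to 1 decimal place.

1.1 dB

Equivalent absorption area: A_before = 220.5*0.07 + 510.8*0.38 + 220.5*0.01 = 211.744 m².
Added absorption = 100.3 × 0.62 = 62.186 sabins.
New total A_after = 273.930 sabins.
Reduction = 10 log₁₀(A_after/A_before) = 10 log₁₀(1.2937) = 1.1 dB.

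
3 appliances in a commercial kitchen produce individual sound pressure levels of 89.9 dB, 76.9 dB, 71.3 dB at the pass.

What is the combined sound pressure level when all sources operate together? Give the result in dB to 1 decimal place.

90.2 dB

Σ 10^(Lᵢ/10) = 1.04e+09.
Combined level = 10 log₁₀(1.04e+09) = 90.2 dB.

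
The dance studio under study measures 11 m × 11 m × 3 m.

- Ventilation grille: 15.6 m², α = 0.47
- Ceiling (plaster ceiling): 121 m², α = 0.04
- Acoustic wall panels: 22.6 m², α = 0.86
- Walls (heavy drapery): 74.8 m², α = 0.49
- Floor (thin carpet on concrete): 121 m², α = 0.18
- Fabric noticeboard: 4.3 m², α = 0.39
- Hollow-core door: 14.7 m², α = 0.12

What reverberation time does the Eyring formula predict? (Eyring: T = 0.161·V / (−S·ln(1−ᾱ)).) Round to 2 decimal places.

0.54 sec

Total surface area S = 15.6 + 121 + 22.6 + 74.8 + 121 + 4.3 + 14.7 = 374.0 m².
Absorption A = 15.6×0.47 + 121×0.04 + 22.6×0.86 + 74.8×0.49 + 121×0.18 + 4.3×0.39 + 14.7×0.12 = 93.481 sabins.
Mean coefficient ᾱ = A/S = 0.2499.
−S·ln(1−ᾱ) = −374.0 × ln(1 − 0.2499) = 107.543.
V = 11 × 11 × 3 = 363 m³.
RT60 = 0.161 × 363 / 107.543 = 0.54 s.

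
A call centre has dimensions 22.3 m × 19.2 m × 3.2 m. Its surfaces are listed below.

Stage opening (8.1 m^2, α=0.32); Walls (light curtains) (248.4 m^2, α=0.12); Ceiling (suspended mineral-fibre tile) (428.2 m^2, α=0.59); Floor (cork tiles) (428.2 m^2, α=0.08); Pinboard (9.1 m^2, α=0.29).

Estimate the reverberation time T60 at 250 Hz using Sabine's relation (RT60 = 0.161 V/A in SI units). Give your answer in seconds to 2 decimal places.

A = Σ Sᵢαᵢ = 8.1·0.32 + 248.4·0.12 + 428.2·0.59 + 428.2·0.08 + 9.1·0.29 = 321.933 sabins.
Volume V = 22.3 × 19.2 × 3.2 = 1370.112 m³.
RT60 = 0.161 · V / A = 0.161 × 1370.112 / 321.933 = 0.69 s.

0.69 sec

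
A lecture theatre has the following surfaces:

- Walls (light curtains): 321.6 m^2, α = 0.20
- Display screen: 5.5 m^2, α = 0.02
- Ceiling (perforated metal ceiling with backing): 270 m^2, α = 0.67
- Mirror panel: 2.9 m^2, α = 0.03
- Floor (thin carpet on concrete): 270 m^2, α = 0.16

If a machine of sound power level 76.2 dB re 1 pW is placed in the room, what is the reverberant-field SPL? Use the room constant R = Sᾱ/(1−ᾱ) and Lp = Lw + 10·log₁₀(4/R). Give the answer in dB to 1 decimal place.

55.9 dB

Σ(Sᵢαᵢ) = 321.6·0.20 + 5.5·0.02 + 270·0.67 + 2.9·0.03 + 270·0.16 = 288.617; total area S = 870.0 m^2.
ᾱ = 0.3317, so room constant R = A/(1−ᾱ) = 431.867 m^2.
Lp = Lw + 10 log₁₀(4/R) = 76.2 -20.33 = 55.9 dB.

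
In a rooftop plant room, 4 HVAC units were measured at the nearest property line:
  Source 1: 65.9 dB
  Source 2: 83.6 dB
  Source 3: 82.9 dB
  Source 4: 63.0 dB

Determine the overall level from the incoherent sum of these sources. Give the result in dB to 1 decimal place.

Sum in the linear (power) domain: Σ 10^(Lᵢ/10) = 10^(65.9/10) + 10^(83.6/10) + 10^(82.9/10) + 10^(63.0/10) = 4.3e+08.
L_total = 10·log₁₀(4.3e+08) = 86.3 dB.

86.3 dB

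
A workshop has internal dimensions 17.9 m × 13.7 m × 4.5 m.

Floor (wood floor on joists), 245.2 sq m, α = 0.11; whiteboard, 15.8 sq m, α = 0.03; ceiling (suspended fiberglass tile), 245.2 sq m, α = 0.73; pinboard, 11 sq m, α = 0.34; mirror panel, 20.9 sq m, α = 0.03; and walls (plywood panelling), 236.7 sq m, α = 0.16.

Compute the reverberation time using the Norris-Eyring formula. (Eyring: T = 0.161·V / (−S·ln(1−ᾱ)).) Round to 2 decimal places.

0.59 sec

S = Σ Sᵢ = 774.8 sq m.
Absorption A = 245.2×0.11 + 15.8×0.03 + 245.2×0.73 + 11×0.34 + 20.9×0.03 + 236.7×0.16 = 248.681 sabins.
Mean coefficient ᾱ = A/S = 0.3210.
Eyring denominator: −S ln(1−ᾱ) = 299.952.
V = 17.9 × 13.7 × 4.5 = 1103.535 m³.
RT60 = 0.161 × 1103.535 / 299.952 = 0.59 s.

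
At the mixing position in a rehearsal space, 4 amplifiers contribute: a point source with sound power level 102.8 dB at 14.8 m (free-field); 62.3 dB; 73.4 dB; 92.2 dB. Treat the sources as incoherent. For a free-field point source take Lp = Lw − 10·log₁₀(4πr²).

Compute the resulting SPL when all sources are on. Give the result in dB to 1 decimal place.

Source at 14.8 m: Lp = 102.8 − 10·log₁₀(4π·14.8²) = 102.8 − 10·log₁₀(2752.538) = 68.4 dB.
Converting to relative power and adding: 10^(68.4/10) + 10^(62.3/10) + 10^(73.4/10) + 10^(92.2/10) = 1.69e+09.
Back to dB: 10·log₁₀ Σ = 92.3 dB.

92.3 dB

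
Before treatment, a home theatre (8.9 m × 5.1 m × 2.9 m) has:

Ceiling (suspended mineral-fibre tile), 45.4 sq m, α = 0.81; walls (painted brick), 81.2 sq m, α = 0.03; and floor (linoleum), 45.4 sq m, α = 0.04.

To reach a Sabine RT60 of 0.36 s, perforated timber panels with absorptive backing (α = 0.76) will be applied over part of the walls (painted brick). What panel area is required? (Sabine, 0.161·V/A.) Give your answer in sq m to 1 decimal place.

24.4

Summing Sᵢαᵢ: 36.774 + 2.436 + 1.816 → A₁ = 41.026 sabins.
Required A₂ = 0.161·131.631/0.36 = 58.868 sabins.
ΔA needed = 58.868 − 41.026 = 17.842 sabins.
Each sq m of panel replacing the walls (painted brick) adds (0.76 − 0.03) = 0.73 sabins.
Area = ΔA/Δα = 17.842/0.73 = 24.4 sq m.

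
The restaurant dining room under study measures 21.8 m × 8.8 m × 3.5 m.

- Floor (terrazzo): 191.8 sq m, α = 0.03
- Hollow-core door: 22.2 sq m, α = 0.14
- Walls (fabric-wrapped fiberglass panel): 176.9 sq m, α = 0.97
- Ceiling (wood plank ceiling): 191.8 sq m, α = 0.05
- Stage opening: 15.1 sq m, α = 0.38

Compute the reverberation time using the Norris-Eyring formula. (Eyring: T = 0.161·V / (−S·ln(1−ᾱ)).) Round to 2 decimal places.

0.46 sec

S = Σ Sᵢ = 597.8 sq m.
Absorption A = 191.8×0.03 + 22.2×0.14 + 176.9×0.97 + 191.8×0.05 + 15.1×0.38 = 195.783 sabins.
ᾱ = 195.783 / 597.8 = 0.3275.
Eyring denominator: −S ln(1−ᾱ) = 237.179.
V = 21.8 × 8.8 × 3.5 = 671.44 m³.
RT60 = 0.161 × 671.44 / 237.179 = 0.46 s.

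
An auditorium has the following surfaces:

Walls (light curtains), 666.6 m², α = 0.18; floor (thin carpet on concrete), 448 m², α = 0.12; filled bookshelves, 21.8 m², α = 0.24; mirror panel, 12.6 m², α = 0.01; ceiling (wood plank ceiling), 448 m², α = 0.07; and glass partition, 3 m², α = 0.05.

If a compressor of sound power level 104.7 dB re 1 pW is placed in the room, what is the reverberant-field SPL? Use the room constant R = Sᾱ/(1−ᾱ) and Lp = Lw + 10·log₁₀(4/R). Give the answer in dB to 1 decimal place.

A = 210.616 sabins; S = 1600.0 m².
ᾱ = 210.616/1600.0 = 0.1316; R = Sᾱ/(1−ᾱ) = 210.616/(1−0.1316) = 242.533 m².
Lp = 104.7 + 10·log₁₀(4/242.533) = 104.7 + (-17.83) = 86.9 dB.

86.9 dB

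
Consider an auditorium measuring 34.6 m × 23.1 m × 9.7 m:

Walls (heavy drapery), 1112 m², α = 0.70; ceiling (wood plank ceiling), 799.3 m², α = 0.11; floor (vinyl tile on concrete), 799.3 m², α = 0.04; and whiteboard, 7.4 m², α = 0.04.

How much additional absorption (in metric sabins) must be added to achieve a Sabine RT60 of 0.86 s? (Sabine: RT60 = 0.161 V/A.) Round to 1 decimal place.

552.8 sabins

Equivalent absorption area: A₁ = 1112*0.70 + 799.3*0.11 + 799.3*0.04 + 7.4*0.04 = 898.591 m².
For T = 0.86 s, need A₂ = 0.161·V/T = 0.161·7752.822/0.86 = 1451.400 sabins.
ΔA = A₂ − A₁ = 1451.400 − 898.591 = 552.8 sabins.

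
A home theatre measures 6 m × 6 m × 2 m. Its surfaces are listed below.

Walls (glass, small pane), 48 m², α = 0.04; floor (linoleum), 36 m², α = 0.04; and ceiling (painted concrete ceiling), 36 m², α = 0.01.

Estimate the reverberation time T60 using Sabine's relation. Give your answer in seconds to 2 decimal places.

Total absorption A = 48×0.04 + 36×0.04 + 36×0.01
  = 1.920 + 1.440 + 0.360 = 3.720 m² sabins.
Volume V = 6 × 6 × 2 = 72 m³.
RT60 = 0.161 · V / A = 0.161 × 72 / 3.720 = 3.12 s.

3.12 seconds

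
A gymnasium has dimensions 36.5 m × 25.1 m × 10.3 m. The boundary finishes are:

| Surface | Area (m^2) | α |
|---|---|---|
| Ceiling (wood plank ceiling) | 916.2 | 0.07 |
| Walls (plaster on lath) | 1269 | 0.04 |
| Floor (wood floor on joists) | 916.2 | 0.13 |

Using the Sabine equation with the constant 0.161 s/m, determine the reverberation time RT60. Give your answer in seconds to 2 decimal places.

6.49 s

Equivalent absorption area: A = 916.2×0.07 + 1269×0.04 + 916.2×0.13 = 234.000 m^2.
V = 36.5·25.1·10.3 = 9436.345 m³.
RT60 = 0.161 · V / A = 0.161 × 9436.345 / 234.000 = 6.49 s.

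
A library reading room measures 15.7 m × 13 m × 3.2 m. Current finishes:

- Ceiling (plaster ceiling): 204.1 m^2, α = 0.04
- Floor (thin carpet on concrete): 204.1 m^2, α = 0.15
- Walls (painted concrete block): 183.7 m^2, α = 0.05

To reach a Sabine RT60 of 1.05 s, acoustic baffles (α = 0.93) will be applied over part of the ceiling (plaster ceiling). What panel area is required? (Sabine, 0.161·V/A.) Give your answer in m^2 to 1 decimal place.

58.6

A₁ = Σ Sᵢαᵢ = 204.1×0.04 + 204.1×0.15 + 183.7×0.05 = 47.964 sabins.
Required A₂ = 0.161·653.12/1.05 = 100.145 sabins.
ΔA needed = 100.145 − 47.964 = 52.181 sabins.
Each m^2 of panel replacing the ceiling (plaster ceiling) adds (0.93 − 0.04) = 0.89 sabins.
Panel area = 52.181 / 0.89 = 58.6 m^2.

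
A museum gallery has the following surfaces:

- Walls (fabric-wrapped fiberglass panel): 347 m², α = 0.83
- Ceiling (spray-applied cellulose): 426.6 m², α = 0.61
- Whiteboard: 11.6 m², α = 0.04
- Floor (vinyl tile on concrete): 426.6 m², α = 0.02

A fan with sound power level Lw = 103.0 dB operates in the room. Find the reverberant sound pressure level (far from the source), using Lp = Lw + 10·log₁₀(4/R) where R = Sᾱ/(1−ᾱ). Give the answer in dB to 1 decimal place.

78.9 dB

A = 557.232 sabins; S = 1211.8 m².
ᾱ = 557.232/1211.8 = 0.4598; R = Sᾱ/(1−ᾱ) = 557.232/(1−0.4598) = 1031.529 m².
Lp = 103.0 + 10·log₁₀(4/1031.529) = 103.0 + (-24.11) = 78.9 dB.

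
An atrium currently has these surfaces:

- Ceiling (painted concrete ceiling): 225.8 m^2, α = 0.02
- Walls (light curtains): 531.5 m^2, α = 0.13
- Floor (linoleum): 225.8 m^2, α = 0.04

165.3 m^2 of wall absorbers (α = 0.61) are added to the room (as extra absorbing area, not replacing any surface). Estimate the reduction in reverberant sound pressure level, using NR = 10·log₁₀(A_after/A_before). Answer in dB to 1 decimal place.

Equivalent absorption area: A_before = 225.8*0.02 + 531.5*0.13 + 225.8*0.04 = 82.643 m^2.
Treatment contributes 165.3·0.61 = 100.833 sabins.
New total A_after = 183.476 sabins.
Reduction = 10 log₁₀(A_after/A_before) = 10 log₁₀(2.2201) = 3.5 dB.

3.5 dB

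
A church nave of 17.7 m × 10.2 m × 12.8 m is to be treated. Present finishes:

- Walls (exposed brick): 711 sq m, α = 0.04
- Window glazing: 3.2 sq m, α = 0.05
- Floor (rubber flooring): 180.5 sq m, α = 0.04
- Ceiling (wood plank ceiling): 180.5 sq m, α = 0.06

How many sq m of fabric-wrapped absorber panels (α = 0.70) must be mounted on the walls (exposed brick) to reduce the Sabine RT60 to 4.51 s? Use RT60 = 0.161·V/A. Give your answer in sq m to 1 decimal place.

Total absorption A₁ = 711·0.04 + 3.2·0.05 + 180.5·0.04 + 180.5·0.06
  = 28.440 + 0.160 + 7.220 + 10.830 = 46.650 sq m sabins.
Required A₂ = 0.161·2310.912/4.51 = 82.496 sabins.
Absorption to add: 82.496 − 46.650 = 35.846 sabins.
Each sq m of panel replacing the walls (exposed brick) adds (0.70 − 0.04) = 0.66 sabins.
Area = ΔA/Δα = 35.846/0.66 = 54.3 sq m.

54.3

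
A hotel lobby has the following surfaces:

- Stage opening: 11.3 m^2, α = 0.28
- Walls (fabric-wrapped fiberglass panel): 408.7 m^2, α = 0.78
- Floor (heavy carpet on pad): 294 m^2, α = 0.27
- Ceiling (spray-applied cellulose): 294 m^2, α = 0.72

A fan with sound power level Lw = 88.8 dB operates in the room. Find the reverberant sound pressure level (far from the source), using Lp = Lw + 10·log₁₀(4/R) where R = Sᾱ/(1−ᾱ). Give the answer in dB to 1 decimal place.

62.9 dB

A = 613.010 sabins; S = 1008.0 m^2.
ᾱ = 0.6081, so room constant R = A/(1−ᾱ) = 1564.200 m^2.
Lp = 88.8 + 10·log₁₀(4/1564.200) = 88.8 + (-25.92) = 62.9 dB.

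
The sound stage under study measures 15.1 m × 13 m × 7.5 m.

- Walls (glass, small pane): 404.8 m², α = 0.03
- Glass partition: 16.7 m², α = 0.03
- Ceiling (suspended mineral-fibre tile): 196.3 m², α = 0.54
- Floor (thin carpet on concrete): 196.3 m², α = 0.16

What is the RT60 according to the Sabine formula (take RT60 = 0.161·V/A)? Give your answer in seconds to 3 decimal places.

Summing Sᵢαᵢ: 12.144 + 0.501 + 106.002 + 31.408 → A = 150.055 sabins.
V = 15.1·13·7.5 = 1472.25 m³.
Sabine: RT60 = 0.161 × 1472.25 / 150.055 = 1.580 s.

1.580 s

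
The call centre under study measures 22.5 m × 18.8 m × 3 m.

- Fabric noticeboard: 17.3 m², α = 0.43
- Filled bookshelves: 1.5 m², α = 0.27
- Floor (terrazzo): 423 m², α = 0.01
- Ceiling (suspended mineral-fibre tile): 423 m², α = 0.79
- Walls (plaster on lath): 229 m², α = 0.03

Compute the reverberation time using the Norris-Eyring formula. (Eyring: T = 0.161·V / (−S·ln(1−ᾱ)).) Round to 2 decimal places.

S = Σ Sᵢ = 1093.8 m².
Absorption A = 17.3×0.43 + 1.5×0.27 + 423×0.01 + 423×0.79 + 229×0.03 = 353.114 sabins.
Mean coefficient ᾱ = A/S = 0.3228.
Eyring denominator: −S ln(1−ᾱ) = 426.351.
V = 22.5 × 18.8 × 3 = 1269 m³.
RT60 = 0.161 × 1269 / 426.351 = 0.48 s.

0.48 s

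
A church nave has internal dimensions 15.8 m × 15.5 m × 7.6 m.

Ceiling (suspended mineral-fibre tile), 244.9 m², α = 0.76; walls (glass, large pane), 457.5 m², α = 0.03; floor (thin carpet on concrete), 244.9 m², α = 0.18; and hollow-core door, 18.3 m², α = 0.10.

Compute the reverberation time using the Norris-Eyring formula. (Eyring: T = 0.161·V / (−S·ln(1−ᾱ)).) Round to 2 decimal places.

1.06 s

S = Σ Sᵢ = 965.6 m².
Absorption A = 244.9×0.76 + 457.5×0.03 + 244.9×0.18 + 18.3×0.10 = 245.761 sabins.
ᾱ = 245.761 / 965.6 = 0.2545.
−S·ln(1−ᾱ) = −965.6 × ln(1 − 0.2545) = 283.597.
V = 15.8 × 15.5 × 7.6 = 1861.24 m³.
T = 0.161·V/[−S·ln(1−ᾱ)] = 0.161·1861.24/283.597 = 1.06 s.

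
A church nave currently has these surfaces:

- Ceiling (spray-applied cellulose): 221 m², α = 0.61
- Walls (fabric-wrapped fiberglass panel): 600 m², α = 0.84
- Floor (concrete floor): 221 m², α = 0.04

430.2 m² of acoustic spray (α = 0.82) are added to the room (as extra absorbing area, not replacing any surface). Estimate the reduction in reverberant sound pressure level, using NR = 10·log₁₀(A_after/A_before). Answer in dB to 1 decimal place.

Equivalent absorption area: A_before = 221×0.61 + 600×0.84 + 221×0.04 = 647.650 m².
Treatment contributes 430.2·0.82 = 352.764 sabins.
A_after = 647.650 + 352.764 = 1000.414 sabins.
NR = 10·log₁₀(1000.414/647.650) = 1.9 dB.

1.9 dB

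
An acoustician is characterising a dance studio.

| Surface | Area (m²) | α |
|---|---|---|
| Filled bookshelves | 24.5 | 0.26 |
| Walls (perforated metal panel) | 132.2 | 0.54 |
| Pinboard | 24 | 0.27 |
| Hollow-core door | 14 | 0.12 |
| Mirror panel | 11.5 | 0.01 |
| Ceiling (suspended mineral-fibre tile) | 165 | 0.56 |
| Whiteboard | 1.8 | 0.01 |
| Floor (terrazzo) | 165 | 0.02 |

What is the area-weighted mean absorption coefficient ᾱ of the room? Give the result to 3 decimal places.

S = Σ Sᵢ = 24.5 + 132.2 + 24 + 14 + 11.5 + 165 + 1.8 + 165 = 538.0 m².
Weighted sum Σ Sα = 181.751.
ᾱ = A/S = 0.338.

0.338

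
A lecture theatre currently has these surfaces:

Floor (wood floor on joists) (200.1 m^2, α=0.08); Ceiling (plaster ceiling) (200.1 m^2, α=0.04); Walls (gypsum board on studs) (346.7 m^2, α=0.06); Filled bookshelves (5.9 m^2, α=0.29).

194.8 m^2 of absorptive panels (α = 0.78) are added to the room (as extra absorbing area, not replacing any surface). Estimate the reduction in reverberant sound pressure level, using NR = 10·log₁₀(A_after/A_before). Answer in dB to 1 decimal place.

Summing Sᵢαᵢ: 16.008 + 8.004 + 20.802 + 1.711 → A_before = 46.525 sabins.
Treatment contributes 194.8·0.78 = 151.944 sabins.
New total A_after = 198.469 sabins.
Reduction = 10 log₁₀(A_after/A_before) = 10 log₁₀(4.2659) = 6.3 dB.

6.3 dB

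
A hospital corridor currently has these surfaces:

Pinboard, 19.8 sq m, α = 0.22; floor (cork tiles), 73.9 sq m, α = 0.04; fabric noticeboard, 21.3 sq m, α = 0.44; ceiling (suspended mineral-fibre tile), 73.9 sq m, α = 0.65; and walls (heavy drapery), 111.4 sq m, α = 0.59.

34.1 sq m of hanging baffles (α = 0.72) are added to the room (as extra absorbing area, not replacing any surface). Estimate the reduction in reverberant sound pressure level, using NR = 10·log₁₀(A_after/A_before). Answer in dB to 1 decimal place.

Summing Sᵢαᵢ: 4.356 + 2.956 + 9.372 + 48.035 + 65.726 → A_before = 130.445 sabins.
Added absorption = 34.1 × 0.72 = 24.552 sabins.
A_after = 130.445 + 24.552 = 154.997 sabins.
Reduction = 10 log₁₀(A_after/A_before) = 10 log₁₀(1.1882) = 0.7 dB.

0.7 dB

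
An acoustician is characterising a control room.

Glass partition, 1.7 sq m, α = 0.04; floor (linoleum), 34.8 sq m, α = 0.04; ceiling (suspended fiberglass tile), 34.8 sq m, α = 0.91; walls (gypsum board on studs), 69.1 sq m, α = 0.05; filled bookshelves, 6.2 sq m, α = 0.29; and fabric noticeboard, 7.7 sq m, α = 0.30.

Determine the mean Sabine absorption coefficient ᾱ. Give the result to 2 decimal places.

S = Σ Sᵢ = 1.7 + 34.8 + 34.8 + 69.1 + 6.2 + 7.7 = 154.3 sq m.
A = 1.7·0.04 + 34.8·0.04 + 34.8·0.91 + 69.1·0.05 + 6.2·0.29 + 7.7·0.30 = 40.691 sabins.
ᾱ = A/S = 0.26.

0.26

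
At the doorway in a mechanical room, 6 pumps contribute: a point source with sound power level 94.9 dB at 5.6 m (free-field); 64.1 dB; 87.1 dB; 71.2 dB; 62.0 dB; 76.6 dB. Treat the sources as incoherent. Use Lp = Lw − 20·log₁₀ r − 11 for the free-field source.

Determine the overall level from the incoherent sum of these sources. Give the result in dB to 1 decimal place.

Source at 5.6 m: Lp = 94.9 − 20·log₁₀(5.6) − 11 = 68.9 dB.
Σ 10^(Lᵢ/10) = 5.837e+08.
Combined level = 10 log₁₀(5.837e+08) = 87.7 dB.

87.7 dB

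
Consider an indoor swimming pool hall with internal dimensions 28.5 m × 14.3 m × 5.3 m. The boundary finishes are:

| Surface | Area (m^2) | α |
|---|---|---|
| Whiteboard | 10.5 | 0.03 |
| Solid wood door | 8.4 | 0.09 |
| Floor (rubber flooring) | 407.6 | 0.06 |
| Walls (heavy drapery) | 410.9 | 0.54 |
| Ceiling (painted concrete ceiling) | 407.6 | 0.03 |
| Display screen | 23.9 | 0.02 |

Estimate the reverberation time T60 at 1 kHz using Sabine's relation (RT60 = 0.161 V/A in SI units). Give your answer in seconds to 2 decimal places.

1.34 seconds

Equivalent absorption area: A = 10.5·0.03 + 8.4·0.09 + 407.6·0.06 + 410.9·0.54 + 407.6·0.03 + 23.9·0.02 = 260.119 m^2.
Room volume: 2160.015 m³.
T = 0.161 V/A = 0.161·2160.015/260.119 = 1.34 s.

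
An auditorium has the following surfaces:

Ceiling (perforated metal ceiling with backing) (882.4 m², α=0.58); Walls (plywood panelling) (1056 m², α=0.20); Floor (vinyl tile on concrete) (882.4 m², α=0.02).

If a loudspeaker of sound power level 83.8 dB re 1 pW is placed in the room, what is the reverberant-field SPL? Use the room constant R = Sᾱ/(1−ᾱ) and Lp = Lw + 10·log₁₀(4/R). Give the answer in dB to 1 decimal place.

59.8 dB

Σ(Sᵢαᵢ) = 882.4·0.58 + 1056·0.20 + 882.4·0.02 = 740.640; total area S = 2820.8 m².
ᾱ = 740.640/2820.8 = 0.2626; R = Sᾱ/(1−ᾱ) = 740.640/(1−0.2626) = 1004.394 m².
Lp = 83.8 + 10·log₁₀(4/1004.394) = 83.8 + (-24.00) = 59.8 dB.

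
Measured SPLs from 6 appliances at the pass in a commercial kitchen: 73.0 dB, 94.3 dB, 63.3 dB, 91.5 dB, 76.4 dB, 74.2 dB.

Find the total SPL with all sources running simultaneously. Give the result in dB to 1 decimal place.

Converting to relative power and adding: 10^(73.0/10) + 10^(94.3/10) + 10^(63.3/10) + 10^(91.5/10) + 10^(76.4/10) + 10^(74.2/10) = 4.196e+09.
Back to dB: 10·log₁₀ Σ = 96.2 dB.

96.2 dB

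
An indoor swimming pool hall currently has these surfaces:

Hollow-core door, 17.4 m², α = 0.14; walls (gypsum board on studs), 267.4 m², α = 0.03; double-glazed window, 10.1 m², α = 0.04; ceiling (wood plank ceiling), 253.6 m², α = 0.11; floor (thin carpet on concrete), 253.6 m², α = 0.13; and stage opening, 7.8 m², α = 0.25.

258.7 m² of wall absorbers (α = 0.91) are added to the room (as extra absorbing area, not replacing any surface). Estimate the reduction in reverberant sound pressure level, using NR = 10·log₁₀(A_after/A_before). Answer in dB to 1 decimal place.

Summing Sᵢαᵢ: 2.436 + 8.022 + 0.404 + 27.896 + 32.968 + 1.950 → A_before = 73.676 sabins.
Added absorption = 258.7 × 0.91 = 235.417 sabins.
A_after = 73.676 + 235.417 = 309.093 sabins.
Reduction = 10 log₁₀(A_after/A_before) = 10 log₁₀(4.1953) = 6.2 dB.

6.2 dB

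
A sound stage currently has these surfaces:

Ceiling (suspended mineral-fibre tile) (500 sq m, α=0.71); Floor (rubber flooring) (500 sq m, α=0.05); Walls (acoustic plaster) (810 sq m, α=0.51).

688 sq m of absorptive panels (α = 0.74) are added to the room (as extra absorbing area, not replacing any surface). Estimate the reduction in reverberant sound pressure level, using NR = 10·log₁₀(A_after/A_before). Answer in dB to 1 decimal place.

Total absorption A_before = 500*0.71 + 500*0.05 + 810*0.51
  = 355.000 + 25.000 + 413.100 = 793.100 sq m sabins.
Added absorption = 688 × 0.74 = 509.120 sabins.
A_after = 793.100 + 509.120 = 1302.220 sabins.
NR = 10·log₁₀(1302.220/793.100) = 2.2 dB.

2.2 dB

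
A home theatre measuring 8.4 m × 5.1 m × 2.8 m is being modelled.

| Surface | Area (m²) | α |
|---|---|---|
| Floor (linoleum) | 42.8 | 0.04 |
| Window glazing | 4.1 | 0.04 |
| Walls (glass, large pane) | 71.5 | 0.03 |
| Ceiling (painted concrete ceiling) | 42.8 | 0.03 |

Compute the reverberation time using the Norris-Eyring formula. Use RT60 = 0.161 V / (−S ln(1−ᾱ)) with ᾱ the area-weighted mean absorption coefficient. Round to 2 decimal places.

S = Σ Sᵢ = 161.2 m².
Absorption A = 42.8×0.04 + 4.1×0.04 + 71.5×0.03 + 42.8×0.03 = 5.305 sabins.
Mean coefficient ᾱ = A/S = 0.0329.
Eyring denominator: −S ln(1−ᾱ) = 5.393.
V = 8.4 × 5.1 × 2.8 = 119.952 m³.
T = 0.161·V/[−S·ln(1−ᾱ)] = 0.161·119.952/5.393 = 3.58 s.

3.58 s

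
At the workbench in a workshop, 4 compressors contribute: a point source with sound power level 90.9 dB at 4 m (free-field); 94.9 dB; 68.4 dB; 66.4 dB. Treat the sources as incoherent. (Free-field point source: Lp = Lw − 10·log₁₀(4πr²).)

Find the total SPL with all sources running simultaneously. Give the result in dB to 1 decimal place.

Source at 4 m: Lp = 90.9 − 10·log₁₀(4π·4²) = 90.9 − 10·log₁₀(201.062) = 67.9 dB.
Sum in the linear (power) domain: Σ 10^(Lᵢ/10) = 10^(67.9/10) + 10^(94.9/10) + 10^(68.4/10) + 10^(66.4/10) = 3.108e+09.
Combined level = 10 log₁₀(3.108e+09) = 94.9 dB.

94.9 dB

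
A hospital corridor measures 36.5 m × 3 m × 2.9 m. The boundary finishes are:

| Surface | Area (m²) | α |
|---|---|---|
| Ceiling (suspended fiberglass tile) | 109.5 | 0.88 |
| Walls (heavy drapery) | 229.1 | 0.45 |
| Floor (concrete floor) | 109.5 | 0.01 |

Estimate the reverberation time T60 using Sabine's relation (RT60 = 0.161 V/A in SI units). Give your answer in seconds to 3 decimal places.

0.255 seconds

Equivalent absorption area: A = 109.5·0.88 + 229.1·0.45 + 109.5·0.01 = 200.550 m².
V = 36.5·3·2.9 = 317.55 m³.
T = 0.161 V/A = 0.161·317.55/200.550 = 0.255 s.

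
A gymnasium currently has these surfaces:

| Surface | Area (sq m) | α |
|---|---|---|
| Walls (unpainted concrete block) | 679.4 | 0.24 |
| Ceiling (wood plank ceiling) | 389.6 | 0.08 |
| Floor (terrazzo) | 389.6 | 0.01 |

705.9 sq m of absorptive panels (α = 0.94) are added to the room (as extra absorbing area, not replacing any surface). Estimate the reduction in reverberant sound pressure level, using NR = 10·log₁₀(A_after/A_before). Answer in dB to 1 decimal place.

Equivalent absorption area: A_before = 679.4×0.24 + 389.6×0.08 + 389.6×0.01 = 198.120 sq m.
Treatment contributes 705.9·0.94 = 663.546 sabins.
New total A_after = 861.666 sabins.
Reduction = 10 log₁₀(A_after/A_before) = 10 log₁₀(4.3492) = 6.4 dB.

6.4 dB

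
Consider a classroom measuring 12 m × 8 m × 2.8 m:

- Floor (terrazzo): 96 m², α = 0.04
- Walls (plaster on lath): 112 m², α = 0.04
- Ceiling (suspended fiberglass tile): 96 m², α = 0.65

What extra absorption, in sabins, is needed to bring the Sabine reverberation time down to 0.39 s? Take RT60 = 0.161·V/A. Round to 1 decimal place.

40.2 sabins

Equivalent absorption area: A₁ = 96*0.04 + 112*0.04 + 96*0.65 = 70.720 m².
Target A₂ = 0.161·268.8/0.39 = 110.966 sabins (V = 268.8 m³).
Additional absorption ΔA = 110.966 − 70.720 = 40.2 sabins.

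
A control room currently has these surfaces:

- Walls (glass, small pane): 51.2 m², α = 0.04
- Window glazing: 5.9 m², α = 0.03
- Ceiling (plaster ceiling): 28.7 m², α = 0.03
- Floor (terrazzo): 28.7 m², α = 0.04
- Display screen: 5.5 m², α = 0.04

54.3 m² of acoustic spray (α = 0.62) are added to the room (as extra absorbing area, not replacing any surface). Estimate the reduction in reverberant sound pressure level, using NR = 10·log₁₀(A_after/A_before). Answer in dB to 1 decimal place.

9.3 dB

Equivalent absorption area: A_before = 51.2*0.04 + 5.9*0.03 + 28.7*0.03 + 28.7*0.04 + 5.5*0.04 = 4.454 m².
Added absorption = 54.3 × 0.62 = 33.666 sabins.
A_after = 4.454 + 33.666 = 38.120 sabins.
Reduction = 10 log₁₀(A_after/A_before) = 10 log₁₀(8.5586) = 9.3 dB.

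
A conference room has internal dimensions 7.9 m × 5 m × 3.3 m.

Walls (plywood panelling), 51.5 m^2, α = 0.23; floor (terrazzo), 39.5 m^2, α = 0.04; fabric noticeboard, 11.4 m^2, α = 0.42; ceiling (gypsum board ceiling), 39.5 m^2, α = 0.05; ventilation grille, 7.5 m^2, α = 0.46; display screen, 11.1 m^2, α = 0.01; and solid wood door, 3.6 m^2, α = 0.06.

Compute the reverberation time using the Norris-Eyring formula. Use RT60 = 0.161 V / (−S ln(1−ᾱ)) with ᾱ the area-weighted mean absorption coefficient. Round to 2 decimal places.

0.81 s

Total surface area S = 51.5 + 39.5 + 11.4 + 39.5 + 7.5 + 11.1 + 3.6 = 164.1 m^2.
Σ(Sᵢαᵢ) = 51.5·0.23 + 39.5·0.04 + 11.4·0.42 + 39.5·0.05 + 7.5·0.46 + 11.1·0.01 + 3.6·0.06 = 23.965.
Mean coefficient ᾱ = A/S = 0.1460.
−S·ln(1−ᾱ) = −164.1 × ln(1 − 0.1460) = 25.899.
V = 7.9 × 5 × 3.3 = 130.35 m³.
RT60 = 0.161 × 130.35 / 25.899 = 0.81 s.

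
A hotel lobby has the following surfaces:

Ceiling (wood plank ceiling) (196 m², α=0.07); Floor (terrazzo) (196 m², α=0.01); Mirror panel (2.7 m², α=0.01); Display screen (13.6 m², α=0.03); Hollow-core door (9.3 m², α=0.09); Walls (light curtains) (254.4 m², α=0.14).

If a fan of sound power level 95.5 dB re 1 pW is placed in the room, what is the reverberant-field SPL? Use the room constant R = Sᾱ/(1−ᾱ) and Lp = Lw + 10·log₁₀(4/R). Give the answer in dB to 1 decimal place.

84.0 dB

A = 52.568 sabins; S = 672.0 m².
ᾱ = 0.0782, so room constant R = A/(1−ᾱ) = 57.028 m².
Lp = 95.5 + 10·log₁₀(4/57.028) = 95.5 + (-11.54) = 84.0 dB.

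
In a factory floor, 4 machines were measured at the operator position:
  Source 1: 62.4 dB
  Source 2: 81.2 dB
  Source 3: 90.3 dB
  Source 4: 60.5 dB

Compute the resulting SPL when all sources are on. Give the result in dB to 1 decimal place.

90.8 dB

Σ 10^(Lᵢ/10) = 1.206e+09.
L_total = 10·log₁₀(1.206e+09) = 90.8 dB.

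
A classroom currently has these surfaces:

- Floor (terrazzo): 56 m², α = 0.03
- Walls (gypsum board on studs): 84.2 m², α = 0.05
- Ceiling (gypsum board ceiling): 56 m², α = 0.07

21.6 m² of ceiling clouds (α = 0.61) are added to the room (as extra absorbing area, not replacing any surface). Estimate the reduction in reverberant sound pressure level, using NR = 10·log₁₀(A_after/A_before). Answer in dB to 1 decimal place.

Summing Sᵢαᵢ: 1.680 + 4.210 + 3.920 → A_before = 9.810 sabins.
Added absorption = 21.6 × 0.61 = 13.176 sabins.
A_after = 9.810 + 13.176 = 22.986 sabins.
NR = 10·log₁₀(22.986/9.810) = 3.7 dB.

3.7 dB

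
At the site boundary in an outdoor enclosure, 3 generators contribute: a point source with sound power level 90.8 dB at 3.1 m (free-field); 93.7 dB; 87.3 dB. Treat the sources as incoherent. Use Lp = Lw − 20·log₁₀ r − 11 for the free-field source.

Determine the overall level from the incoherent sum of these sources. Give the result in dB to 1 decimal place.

Source at 3.1 m: Lp = 90.8 − 20·log₁₀(3.1) − 11 = 70.0 dB.
Converting to relative power and adding: 10^(70.0/10) + 10^(93.7/10) + 10^(87.3/10) = 2.891e+09.
Combined level = 10 log₁₀(2.891e+09) = 94.6 dB.

94.6 dB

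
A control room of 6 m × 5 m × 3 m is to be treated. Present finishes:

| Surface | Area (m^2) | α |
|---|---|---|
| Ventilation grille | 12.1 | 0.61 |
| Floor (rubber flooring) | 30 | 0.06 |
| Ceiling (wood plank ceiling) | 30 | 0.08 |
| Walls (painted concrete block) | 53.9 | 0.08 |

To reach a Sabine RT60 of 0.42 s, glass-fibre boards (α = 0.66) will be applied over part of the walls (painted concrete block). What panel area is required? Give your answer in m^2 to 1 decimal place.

A₁ = Σ Sᵢαᵢ = 12.1*0.61 + 30*0.06 + 30*0.08 + 53.9*0.08 = 15.893 sabins.
V = 90 m³. Target absorption A₂ = 0.161 × 90 / 0.42 = 34.500 sabins.
Absorption to add: 34.500 − 15.893 = 18.607 sabins.
Each m^2 of panel replacing the walls (painted concrete block) adds (0.66 − 0.08) = 0.58 sabins.
Area = ΔA/Δα = 18.607/0.58 = 32.1 m^2.

32.1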